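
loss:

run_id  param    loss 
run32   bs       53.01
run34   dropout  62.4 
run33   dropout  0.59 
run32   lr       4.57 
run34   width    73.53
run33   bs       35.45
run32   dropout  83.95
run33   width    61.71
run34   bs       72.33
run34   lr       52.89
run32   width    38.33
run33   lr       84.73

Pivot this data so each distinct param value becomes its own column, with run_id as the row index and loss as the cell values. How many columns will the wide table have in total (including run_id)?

5

1 column for run_id plus 4 distinct param values → 5 columns.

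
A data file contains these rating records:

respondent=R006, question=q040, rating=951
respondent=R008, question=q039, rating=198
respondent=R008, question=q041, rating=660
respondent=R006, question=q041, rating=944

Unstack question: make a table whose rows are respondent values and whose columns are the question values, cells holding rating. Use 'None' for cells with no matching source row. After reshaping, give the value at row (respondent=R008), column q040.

No long-format row has respondent=R008 and question=q040, so the cell is None.

None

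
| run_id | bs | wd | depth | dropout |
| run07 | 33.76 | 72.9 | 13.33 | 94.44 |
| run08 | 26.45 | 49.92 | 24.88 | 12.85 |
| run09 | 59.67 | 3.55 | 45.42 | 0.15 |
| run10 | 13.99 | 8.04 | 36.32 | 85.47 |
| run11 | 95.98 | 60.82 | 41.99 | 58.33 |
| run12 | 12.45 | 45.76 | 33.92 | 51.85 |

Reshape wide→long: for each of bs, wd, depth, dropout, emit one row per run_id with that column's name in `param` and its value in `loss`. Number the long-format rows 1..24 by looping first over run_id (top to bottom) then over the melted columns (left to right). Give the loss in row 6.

49.92

24 rows total (6 × 4). Row 6: index ⌊(6-1)/4⌋ = 1 into run_id → run08; (6-1) mod 4 = 1 into the melted columns → wd.
So row 6 is (run08, wd, 49.92); loss = 49.92.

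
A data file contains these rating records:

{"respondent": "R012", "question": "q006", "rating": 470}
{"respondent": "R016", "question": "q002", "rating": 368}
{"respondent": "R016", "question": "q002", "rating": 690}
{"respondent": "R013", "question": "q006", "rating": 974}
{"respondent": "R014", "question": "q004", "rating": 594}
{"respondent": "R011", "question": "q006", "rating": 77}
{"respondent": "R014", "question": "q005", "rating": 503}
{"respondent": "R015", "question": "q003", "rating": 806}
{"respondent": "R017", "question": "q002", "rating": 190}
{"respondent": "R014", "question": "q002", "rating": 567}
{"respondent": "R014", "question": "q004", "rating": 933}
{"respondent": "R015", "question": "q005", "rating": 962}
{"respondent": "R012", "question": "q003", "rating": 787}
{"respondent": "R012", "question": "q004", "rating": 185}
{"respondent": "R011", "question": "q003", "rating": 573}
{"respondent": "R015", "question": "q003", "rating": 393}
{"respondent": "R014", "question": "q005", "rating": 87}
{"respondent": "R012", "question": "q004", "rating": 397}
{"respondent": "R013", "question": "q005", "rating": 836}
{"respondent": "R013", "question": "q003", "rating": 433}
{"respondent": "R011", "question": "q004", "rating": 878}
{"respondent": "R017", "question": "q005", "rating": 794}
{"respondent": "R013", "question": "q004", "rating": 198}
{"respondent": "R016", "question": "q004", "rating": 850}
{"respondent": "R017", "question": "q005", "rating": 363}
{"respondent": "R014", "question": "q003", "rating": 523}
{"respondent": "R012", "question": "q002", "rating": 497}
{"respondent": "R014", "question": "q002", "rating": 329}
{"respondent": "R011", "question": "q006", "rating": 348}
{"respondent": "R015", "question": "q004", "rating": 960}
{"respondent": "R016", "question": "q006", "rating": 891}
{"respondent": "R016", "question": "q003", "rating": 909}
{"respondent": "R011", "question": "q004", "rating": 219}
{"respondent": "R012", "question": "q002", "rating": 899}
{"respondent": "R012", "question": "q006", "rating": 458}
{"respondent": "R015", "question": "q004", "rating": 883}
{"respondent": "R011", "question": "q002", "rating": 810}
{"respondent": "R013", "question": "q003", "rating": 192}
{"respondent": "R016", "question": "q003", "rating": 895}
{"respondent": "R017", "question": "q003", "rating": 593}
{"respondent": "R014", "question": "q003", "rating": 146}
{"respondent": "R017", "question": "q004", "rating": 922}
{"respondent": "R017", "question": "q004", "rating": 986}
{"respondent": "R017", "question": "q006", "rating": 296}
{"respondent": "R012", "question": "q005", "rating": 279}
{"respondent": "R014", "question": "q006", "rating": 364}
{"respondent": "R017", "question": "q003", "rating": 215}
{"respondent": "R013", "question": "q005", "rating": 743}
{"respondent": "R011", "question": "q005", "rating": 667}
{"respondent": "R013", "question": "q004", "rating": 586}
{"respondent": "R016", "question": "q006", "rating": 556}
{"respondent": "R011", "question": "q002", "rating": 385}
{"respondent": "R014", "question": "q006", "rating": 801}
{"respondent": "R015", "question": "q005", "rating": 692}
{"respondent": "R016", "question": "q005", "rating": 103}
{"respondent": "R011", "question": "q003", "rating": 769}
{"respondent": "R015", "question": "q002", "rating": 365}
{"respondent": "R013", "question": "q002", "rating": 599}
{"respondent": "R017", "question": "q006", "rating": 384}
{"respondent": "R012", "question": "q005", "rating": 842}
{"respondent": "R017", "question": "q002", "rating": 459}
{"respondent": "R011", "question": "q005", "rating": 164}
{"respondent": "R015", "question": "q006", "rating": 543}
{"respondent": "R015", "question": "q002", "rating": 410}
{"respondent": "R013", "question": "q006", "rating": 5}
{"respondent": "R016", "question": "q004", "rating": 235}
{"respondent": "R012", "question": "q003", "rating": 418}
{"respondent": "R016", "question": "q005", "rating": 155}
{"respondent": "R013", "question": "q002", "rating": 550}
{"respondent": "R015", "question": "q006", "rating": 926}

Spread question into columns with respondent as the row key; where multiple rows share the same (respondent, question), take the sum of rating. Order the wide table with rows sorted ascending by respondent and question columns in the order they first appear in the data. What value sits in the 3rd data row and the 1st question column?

979

With rows sorted ascending by respondent, row 3 is respondent=R013. question columns in first-appearance order: q006, q002, q004, q005, q003; column 1 is q006.
Long rows with respondent=R013, question=q006: 974 + 5 = 979.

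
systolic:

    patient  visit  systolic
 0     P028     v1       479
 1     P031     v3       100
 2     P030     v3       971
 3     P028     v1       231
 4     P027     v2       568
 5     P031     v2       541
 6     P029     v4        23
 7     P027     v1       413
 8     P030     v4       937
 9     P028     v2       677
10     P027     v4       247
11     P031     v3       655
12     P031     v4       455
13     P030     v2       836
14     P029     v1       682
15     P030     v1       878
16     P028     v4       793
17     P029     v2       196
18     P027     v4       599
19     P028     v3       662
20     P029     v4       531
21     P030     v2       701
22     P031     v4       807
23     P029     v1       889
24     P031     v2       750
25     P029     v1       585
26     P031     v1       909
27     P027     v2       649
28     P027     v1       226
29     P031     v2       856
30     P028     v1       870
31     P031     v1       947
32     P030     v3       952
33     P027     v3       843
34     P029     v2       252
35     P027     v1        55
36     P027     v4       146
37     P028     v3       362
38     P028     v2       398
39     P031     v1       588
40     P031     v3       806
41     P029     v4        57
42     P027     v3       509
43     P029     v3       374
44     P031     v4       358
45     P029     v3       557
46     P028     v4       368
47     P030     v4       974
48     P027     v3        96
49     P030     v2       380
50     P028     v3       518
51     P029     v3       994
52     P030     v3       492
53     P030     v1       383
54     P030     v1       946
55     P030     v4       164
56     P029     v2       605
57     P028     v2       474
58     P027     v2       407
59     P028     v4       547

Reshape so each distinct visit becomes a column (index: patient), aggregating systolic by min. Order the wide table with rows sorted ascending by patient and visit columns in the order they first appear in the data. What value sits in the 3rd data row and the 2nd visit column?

With rows sorted ascending by patient, row 3 is patient=P029. visit columns in first-appearance order: v1, v3, v2, v4; column 2 is v3.
Long rows with patient=P029, visit=v3: min(374, 557, 994) = 374.

374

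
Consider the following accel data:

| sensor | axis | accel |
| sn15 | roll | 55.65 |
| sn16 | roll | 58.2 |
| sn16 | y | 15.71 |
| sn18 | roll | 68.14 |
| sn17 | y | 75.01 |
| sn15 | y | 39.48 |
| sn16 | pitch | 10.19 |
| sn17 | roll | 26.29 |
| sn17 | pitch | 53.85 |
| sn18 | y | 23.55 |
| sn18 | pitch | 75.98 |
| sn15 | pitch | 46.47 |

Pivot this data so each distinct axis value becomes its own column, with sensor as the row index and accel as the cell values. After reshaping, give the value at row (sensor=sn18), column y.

23.55

Wide layout: rows indexed by sensor, columns are the 3 distinct axis values (roll, y, pitch).
Cell (sensor=sn18, axis=y) draws from the long row where sensor=sn18 and axis=y, which has accel=23.55.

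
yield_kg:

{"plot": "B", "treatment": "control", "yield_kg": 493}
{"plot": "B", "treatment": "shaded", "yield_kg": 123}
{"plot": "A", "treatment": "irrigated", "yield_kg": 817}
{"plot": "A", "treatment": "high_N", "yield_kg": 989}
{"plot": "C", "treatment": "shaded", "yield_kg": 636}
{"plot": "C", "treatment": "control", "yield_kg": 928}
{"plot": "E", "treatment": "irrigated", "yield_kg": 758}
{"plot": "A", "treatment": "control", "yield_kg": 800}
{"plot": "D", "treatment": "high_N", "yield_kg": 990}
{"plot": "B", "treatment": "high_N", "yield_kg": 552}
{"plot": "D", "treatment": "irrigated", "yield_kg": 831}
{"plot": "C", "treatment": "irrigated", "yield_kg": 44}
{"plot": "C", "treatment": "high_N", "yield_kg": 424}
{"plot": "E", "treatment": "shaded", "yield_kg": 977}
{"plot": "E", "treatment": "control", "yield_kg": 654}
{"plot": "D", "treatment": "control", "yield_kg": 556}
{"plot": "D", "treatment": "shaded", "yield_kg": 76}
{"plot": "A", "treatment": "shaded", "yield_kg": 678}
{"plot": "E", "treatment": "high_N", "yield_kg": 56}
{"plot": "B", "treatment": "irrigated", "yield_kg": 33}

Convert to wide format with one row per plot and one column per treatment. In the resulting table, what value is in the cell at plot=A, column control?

800

Wide layout: rows indexed by plot, columns are the 4 distinct treatment values (control, shaded, irrigated, high_N).
Cell (plot=A, treatment=control) draws from the long row where plot=A and treatment=control, which has yield_kg=800.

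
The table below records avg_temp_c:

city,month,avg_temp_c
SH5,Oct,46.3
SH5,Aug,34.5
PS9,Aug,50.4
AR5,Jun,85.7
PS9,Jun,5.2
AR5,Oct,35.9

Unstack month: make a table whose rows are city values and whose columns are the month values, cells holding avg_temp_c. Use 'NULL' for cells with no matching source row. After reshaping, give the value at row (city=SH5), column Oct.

The long row with city=SH5, month=Oct has avg_temp_c=46.3.

46.3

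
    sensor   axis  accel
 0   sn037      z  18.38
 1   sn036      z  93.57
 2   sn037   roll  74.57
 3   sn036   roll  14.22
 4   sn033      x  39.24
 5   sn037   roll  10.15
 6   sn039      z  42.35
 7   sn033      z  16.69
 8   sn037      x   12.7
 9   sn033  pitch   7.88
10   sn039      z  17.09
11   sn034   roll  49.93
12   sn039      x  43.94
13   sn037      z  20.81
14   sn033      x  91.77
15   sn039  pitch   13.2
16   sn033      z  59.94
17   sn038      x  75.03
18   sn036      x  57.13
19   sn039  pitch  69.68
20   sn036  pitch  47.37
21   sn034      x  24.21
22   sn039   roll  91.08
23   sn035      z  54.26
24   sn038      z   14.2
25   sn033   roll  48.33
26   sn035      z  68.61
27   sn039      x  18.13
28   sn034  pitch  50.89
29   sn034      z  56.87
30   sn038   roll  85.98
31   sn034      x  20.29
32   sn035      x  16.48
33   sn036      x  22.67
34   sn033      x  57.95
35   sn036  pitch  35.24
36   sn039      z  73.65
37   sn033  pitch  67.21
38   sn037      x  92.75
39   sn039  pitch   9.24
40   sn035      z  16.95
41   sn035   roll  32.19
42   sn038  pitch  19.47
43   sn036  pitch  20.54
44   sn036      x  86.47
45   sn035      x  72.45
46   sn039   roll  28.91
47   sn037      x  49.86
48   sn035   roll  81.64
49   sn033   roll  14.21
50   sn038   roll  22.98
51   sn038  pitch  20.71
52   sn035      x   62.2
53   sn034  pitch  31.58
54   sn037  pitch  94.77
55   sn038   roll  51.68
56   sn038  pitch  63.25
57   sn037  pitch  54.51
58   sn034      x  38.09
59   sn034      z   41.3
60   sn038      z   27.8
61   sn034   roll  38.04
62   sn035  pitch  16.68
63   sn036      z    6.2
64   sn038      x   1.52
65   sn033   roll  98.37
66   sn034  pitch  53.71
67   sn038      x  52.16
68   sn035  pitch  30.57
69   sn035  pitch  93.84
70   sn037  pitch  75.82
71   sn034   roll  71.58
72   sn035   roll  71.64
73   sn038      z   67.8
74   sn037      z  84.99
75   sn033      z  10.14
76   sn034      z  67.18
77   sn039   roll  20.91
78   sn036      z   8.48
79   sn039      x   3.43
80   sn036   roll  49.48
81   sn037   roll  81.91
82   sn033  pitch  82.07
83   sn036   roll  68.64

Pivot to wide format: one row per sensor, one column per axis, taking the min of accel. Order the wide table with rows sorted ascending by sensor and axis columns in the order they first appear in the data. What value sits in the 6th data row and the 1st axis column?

14.2

With rows sorted ascending by sensor, row 6 is sensor=sn038. axis columns in first-appearance order: z, roll, x, pitch; column 1 is z.
Long rows with sensor=sn038, axis=z: min(14.2, 27.8, 67.8) = 14.2.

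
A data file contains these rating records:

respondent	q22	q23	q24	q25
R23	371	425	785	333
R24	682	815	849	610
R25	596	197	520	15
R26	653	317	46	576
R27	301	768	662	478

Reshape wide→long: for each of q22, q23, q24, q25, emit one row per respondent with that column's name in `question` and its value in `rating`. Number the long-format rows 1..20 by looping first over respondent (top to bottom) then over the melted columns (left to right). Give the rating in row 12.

15

20 rows total (5 × 4). Row 12: index ⌊(12-1)/4⌋ = 2 into respondent → R25; (12-1) mod 4 = 3 into the melted columns → q25.
So row 12 is (R25, q25, 15); rating = 15.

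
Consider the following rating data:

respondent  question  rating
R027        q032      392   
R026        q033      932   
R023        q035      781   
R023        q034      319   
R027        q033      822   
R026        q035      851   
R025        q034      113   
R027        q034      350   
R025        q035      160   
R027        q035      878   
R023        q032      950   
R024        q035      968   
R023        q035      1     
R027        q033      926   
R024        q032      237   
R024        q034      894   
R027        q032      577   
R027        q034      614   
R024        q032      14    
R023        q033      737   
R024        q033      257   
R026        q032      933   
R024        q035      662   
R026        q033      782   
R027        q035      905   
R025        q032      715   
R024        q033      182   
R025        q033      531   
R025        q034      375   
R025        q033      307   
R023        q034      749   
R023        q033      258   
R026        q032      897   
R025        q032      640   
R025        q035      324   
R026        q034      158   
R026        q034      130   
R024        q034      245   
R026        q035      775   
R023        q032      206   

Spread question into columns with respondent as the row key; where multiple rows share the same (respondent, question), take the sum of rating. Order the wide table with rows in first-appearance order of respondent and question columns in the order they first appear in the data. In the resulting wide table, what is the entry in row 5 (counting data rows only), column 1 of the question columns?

251

With rows in first-appearance order of respondent, row 5 is respondent=R024. question columns in first-appearance order: q032, q033, q035, q034; column 1 is q032.
Long rows with respondent=R024, question=q032: 237 + 14 = 251.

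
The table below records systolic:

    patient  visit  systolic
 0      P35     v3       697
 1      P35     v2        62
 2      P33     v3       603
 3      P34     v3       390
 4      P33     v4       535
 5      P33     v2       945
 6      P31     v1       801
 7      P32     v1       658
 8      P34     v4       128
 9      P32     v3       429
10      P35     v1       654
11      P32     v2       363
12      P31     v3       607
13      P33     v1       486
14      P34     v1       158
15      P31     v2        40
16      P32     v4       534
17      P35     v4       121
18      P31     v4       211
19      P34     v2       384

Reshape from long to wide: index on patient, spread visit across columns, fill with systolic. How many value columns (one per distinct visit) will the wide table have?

4

4 distinct visit values: v1, v2, v3, v4.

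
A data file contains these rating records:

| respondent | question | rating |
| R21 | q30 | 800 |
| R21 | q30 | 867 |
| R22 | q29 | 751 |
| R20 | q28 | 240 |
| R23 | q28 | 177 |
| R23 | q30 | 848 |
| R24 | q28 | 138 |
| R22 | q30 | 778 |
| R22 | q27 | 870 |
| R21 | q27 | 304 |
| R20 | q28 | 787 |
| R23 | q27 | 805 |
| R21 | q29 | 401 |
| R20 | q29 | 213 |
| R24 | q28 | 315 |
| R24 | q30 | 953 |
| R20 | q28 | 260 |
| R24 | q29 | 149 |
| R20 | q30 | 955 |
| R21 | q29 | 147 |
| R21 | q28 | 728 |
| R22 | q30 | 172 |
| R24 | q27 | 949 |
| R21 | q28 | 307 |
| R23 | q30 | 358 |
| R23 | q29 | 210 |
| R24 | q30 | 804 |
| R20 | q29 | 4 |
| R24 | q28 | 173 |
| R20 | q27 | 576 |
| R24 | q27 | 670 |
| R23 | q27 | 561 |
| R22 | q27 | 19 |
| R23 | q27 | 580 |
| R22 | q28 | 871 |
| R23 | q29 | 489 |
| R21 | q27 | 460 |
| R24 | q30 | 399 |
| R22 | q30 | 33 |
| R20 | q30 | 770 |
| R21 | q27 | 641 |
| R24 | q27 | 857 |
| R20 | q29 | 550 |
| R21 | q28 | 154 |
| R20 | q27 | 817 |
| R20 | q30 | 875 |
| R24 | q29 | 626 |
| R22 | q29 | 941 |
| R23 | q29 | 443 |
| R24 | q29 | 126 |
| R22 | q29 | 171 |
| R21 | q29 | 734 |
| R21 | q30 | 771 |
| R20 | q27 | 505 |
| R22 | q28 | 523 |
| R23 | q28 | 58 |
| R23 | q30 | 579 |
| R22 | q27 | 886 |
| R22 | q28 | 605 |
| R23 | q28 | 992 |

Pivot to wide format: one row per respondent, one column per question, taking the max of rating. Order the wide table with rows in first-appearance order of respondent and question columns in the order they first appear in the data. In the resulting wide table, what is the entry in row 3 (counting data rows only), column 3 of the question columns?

With rows in first-appearance order of respondent, row 3 is respondent=R20. question columns in first-appearance order: q30, q29, q28, q27; column 3 is q28.
Long rows with respondent=R20, question=q28: max(240, 787, 260) = 787.

787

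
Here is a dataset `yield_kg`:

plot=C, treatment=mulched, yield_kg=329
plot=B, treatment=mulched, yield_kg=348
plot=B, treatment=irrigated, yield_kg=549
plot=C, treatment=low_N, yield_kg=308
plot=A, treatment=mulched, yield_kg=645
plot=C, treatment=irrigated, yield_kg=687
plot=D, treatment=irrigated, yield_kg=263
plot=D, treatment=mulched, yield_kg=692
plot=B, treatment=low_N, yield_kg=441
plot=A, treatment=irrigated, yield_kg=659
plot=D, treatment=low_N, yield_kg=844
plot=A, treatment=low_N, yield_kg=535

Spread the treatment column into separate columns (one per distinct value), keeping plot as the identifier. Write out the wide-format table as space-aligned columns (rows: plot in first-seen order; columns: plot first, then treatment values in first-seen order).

plot  mulched  irrigated  low_N
C     329      687        308  
B     348      549        441  
A     645      659        535  
D     692      263        844  

Columns: plot plus the 3 distinct treatment values (mulched, irrigated, low_N).
For example, row C column mulched takes yield_kg=329 from the long row (C, mulched).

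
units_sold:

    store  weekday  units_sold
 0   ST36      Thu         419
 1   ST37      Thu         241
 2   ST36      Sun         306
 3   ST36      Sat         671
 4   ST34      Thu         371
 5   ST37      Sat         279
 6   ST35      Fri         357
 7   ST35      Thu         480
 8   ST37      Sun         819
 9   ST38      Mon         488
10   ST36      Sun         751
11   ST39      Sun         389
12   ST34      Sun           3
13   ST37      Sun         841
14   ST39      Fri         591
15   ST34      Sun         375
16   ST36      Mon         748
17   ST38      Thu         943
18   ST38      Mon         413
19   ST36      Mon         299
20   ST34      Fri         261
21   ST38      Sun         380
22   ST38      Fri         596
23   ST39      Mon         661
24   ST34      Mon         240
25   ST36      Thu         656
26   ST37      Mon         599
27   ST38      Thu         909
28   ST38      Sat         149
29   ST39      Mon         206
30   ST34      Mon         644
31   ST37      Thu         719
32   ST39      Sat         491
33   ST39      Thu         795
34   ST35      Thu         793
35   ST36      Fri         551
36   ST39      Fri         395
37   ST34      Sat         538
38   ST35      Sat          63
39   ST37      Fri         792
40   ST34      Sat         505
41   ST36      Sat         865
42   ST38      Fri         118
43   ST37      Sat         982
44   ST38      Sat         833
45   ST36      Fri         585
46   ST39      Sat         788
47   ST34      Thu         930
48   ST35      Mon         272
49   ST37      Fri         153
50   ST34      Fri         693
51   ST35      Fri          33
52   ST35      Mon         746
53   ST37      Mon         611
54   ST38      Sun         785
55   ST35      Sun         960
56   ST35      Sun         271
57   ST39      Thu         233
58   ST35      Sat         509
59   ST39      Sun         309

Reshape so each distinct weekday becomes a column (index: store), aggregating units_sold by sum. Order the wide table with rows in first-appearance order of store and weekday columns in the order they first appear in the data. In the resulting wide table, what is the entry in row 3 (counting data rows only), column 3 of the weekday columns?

1043

With rows in first-appearance order of store, row 3 is store=ST34. weekday columns in first-appearance order: Thu, Sun, Sat, Fri, Mon; column 3 is Sat.
Long rows with store=ST34, weekday=Sat: 538 + 505 = 1043.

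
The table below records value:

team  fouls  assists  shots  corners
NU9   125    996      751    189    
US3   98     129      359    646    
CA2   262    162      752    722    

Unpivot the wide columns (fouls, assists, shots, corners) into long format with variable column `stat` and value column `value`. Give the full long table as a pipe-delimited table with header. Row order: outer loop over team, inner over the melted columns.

Each (team, column) pair becomes one row: 3 × 4 = 12 rows.
For example, (NU9, fouls) → value=125.

| team | stat | value |
| NU9 | fouls | 125 |
| NU9 | assists | 996 |
| NU9 | shots | 751 |
| NU9 | corners | 189 |
| US3 | fouls | 98 |
| US3 | assists | 129 |
| US3 | shots | 359 |
| US3 | corners | 646 |
| CA2 | fouls | 262 |
| CA2 | assists | 162 |
| CA2 | shots | 752 |
| CA2 | corners | 722 |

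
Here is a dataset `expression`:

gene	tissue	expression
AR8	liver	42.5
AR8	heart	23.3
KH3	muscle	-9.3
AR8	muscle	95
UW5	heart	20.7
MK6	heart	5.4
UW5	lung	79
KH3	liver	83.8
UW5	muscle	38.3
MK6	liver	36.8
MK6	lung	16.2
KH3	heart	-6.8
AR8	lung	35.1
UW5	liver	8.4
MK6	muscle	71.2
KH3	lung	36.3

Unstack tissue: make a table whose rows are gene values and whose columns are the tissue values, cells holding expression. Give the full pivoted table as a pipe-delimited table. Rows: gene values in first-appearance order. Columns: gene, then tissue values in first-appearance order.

| gene | liver | heart | muscle | lung |
| AR8 | 42.5 | 23.3 | 95 | 35.1 |
| KH3 | 83.8 | -6.8 | -9.3 | 36.3 |
| UW5 | 8.4 | 20.7 | 38.3 | 79 |
| MK6 | 36.8 | 5.4 | 71.2 | 16.2 |

Columns: gene plus the 4 distinct tissue values (liver, heart, muscle, lung).
For example, row AR8 column liver takes expression=42.5 from the long row (AR8, liver).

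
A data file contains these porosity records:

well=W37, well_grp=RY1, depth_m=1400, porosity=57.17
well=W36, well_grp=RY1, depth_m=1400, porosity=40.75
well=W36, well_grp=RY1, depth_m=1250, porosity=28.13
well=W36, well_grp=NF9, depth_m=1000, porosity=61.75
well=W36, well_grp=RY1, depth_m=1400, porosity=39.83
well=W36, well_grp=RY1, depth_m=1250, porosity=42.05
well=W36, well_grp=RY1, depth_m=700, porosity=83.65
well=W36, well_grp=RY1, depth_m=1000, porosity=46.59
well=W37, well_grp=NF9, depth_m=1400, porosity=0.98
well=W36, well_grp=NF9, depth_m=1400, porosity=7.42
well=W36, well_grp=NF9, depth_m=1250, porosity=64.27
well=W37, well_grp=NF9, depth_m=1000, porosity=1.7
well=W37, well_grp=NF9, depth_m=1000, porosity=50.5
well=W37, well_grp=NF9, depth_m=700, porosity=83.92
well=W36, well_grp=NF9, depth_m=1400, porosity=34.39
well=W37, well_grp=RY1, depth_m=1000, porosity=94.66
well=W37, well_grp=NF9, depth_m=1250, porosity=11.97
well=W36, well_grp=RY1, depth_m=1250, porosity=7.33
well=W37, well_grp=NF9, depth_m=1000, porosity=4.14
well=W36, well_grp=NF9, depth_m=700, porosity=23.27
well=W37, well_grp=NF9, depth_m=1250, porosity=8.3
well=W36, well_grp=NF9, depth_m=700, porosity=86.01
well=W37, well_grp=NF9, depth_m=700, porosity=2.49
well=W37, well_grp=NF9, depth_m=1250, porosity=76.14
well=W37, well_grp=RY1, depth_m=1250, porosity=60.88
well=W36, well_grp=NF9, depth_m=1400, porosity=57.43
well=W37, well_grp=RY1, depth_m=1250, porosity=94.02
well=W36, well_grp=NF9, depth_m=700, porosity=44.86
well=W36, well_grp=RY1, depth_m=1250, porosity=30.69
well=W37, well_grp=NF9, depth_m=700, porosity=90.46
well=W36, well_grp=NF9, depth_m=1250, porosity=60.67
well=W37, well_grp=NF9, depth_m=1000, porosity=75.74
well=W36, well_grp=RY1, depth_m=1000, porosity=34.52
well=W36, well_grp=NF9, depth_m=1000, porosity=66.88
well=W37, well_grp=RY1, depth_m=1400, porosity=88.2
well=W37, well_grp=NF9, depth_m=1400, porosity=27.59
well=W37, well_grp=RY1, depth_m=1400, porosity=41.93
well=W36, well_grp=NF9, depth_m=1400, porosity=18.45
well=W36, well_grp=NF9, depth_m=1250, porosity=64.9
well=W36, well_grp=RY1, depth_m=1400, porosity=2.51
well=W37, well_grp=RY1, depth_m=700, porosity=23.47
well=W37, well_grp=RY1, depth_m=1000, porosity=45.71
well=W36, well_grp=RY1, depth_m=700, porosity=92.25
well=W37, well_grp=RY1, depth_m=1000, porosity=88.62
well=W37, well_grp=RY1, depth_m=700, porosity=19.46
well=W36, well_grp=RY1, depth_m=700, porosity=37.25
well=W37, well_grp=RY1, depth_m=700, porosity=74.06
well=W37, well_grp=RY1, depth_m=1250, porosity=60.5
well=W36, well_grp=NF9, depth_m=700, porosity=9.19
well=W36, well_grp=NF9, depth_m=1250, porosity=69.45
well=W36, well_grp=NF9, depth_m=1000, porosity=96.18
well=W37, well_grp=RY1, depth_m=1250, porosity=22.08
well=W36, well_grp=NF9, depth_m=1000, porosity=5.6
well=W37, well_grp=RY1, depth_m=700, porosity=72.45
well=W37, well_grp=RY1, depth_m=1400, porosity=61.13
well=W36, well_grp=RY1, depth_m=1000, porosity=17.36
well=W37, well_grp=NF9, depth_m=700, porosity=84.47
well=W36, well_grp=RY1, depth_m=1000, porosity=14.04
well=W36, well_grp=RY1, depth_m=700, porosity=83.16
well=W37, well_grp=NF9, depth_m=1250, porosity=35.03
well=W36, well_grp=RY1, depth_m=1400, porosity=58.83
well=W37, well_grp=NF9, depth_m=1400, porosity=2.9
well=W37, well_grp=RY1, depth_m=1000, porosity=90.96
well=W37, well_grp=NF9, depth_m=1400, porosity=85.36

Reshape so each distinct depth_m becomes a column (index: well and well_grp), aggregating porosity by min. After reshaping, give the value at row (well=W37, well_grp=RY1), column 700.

Rows with well=W37, well_grp=RY1 and depth_m=700: porosity values are 23.47, 19.46, 74.06, 72.45.
min(23.47, 19.46, 74.06, 72.45) = 19.46.

19.46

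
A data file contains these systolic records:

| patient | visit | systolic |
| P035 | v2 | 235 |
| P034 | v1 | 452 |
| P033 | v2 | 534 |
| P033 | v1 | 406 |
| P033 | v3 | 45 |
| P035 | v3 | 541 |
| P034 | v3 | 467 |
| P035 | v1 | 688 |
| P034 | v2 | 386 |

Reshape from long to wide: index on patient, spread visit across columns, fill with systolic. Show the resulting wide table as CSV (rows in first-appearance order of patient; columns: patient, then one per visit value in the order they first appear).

Columns: patient plus the 3 distinct visit values (v2, v1, v3).
For example, row P035 column v2 takes systolic=235 from the long row (P035, v2).

patient,v2,v1,v3
P035,235,688,541
P034,386,452,467
P033,534,406,45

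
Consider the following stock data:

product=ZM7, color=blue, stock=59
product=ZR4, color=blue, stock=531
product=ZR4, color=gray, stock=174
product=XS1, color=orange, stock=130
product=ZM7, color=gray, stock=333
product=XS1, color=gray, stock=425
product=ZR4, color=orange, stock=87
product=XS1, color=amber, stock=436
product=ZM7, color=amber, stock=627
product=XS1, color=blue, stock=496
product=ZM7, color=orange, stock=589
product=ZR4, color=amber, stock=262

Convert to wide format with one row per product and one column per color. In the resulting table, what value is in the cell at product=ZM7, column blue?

Wide layout: rows indexed by product, columns are the 4 distinct color values (blue, gray, orange, amber).
Cell (product=ZM7, color=blue) draws from the long row where product=ZM7 and color=blue, which has stock=59.

59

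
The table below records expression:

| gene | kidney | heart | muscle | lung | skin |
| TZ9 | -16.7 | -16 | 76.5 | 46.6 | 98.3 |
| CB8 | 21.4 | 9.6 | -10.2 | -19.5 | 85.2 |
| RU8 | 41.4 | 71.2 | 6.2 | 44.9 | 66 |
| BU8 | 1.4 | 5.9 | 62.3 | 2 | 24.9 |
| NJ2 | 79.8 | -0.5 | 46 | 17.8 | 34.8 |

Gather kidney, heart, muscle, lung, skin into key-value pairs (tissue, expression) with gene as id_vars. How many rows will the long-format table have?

25

5 gene values × 5 melted columns = 25 rows.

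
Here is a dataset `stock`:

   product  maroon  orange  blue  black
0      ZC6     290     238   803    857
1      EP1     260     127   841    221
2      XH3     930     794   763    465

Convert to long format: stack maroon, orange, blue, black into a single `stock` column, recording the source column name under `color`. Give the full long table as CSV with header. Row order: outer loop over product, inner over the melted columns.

product,color,stock
ZC6,maroon,290
ZC6,orange,238
ZC6,blue,803
ZC6,black,857
EP1,maroon,260
EP1,orange,127
EP1,blue,841
EP1,black,221
XH3,maroon,930
XH3,orange,794
XH3,blue,763
XH3,black,465

Each (product, column) pair becomes one row: 3 × 4 = 12 rows.
For example, (ZC6, maroon) → stock=290.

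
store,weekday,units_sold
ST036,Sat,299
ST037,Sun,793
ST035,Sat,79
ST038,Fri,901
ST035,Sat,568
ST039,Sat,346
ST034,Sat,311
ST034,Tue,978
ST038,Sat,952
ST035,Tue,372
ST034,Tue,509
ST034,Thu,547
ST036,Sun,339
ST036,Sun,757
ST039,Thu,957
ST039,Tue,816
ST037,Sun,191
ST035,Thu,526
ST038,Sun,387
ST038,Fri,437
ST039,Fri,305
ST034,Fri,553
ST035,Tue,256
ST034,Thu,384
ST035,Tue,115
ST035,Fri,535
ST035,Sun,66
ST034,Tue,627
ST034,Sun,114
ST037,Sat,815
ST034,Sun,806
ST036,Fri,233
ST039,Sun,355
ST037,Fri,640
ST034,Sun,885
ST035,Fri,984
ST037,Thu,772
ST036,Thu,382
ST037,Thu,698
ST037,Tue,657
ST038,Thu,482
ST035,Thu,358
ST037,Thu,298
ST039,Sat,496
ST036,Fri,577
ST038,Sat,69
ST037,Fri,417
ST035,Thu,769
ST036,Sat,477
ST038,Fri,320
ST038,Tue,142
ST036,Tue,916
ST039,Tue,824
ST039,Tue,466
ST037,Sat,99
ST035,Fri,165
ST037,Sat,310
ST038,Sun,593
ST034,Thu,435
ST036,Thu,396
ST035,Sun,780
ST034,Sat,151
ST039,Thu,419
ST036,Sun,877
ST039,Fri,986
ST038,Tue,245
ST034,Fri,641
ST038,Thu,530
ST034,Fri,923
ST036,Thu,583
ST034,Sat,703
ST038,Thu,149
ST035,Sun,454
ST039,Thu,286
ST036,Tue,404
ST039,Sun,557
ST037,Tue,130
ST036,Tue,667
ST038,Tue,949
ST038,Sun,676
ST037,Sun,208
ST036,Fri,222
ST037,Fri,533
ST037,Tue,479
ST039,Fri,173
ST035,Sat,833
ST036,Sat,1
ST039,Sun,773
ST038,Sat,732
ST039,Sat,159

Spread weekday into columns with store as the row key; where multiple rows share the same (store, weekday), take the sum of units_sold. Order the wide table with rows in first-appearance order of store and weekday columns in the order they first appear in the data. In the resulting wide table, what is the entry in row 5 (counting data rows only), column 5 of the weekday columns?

1662

With rows in first-appearance order of store, row 5 is store=ST039. weekday columns in first-appearance order: Sat, Sun, Fri, Tue, Thu; column 5 is Thu.
Long rows with store=ST039, weekday=Thu: 957 + 419 + 286 = 1662.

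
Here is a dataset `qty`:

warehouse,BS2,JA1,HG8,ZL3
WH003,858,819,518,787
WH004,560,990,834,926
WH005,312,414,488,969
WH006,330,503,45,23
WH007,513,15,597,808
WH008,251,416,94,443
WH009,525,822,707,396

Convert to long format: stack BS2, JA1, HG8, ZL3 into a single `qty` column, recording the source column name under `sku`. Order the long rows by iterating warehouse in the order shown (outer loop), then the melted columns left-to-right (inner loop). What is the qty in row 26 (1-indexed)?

28 rows total (7 × 4). Row 26: index ⌊(26-1)/4⌋ = 6 into warehouse → WH009; (26-1) mod 4 = 1 into the melted columns → JA1.
So row 26 is (WH009, JA1, 822); qty = 822.

822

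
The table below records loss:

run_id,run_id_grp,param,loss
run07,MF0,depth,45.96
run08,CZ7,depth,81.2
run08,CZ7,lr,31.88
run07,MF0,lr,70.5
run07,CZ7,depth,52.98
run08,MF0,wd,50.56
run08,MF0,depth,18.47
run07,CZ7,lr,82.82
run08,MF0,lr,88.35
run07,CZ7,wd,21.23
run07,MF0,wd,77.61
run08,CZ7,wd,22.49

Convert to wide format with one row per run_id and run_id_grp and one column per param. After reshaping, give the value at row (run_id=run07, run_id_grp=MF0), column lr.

70.5

Wide layout: rows indexed by run_id and run_id_grp, columns are the 3 distinct param values (depth, lr, wd).
Cell (run_id=run07, run_id_grp=MF0, param=lr) draws from the long row where run_id=run07, run_id_grp=MF0 and param=lr, which has loss=70.5.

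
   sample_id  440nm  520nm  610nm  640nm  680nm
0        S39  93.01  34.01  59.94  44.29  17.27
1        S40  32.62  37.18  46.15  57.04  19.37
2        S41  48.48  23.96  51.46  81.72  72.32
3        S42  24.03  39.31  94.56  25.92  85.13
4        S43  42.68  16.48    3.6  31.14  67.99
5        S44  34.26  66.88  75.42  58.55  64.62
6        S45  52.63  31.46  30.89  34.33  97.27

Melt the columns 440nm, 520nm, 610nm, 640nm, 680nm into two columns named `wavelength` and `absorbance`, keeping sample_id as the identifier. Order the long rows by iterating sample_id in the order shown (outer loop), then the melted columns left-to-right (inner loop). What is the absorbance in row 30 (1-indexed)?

64.62

35 rows total (7 × 5). Row 30: index ⌊(30-1)/5⌋ = 5 into sample_id → S44; (30-1) mod 5 = 4 into the melted columns → 680nm.
So row 30 is (S44, 680nm, 64.62); absorbance = 64.62.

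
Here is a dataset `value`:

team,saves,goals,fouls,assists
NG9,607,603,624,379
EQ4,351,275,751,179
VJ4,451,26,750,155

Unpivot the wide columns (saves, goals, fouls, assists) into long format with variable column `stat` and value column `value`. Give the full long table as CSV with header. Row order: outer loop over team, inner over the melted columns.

Each (team, column) pair becomes one row: 3 × 4 = 12 rows.
For example, (NG9, saves) → value=607.

team,stat,value
NG9,saves,607
NG9,goals,603
NG9,fouls,624
NG9,assists,379
EQ4,saves,351
EQ4,goals,275
EQ4,fouls,751
EQ4,assists,179
VJ4,saves,451
VJ4,goals,26
VJ4,fouls,750
VJ4,assists,155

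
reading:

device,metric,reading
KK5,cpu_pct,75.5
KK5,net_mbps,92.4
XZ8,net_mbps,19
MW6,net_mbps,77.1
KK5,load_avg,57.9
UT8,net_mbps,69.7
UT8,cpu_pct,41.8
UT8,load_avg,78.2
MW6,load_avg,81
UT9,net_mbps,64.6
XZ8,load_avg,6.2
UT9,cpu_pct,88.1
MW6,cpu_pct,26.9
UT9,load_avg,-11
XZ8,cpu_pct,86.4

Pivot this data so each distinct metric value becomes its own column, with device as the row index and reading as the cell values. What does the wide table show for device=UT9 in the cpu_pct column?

88.1

Wide layout: rows indexed by device, columns are the 3 distinct metric values (cpu_pct, net_mbps, load_avg).
Cell (device=UT9, metric=cpu_pct) draws from the long row where device=UT9 and metric=cpu_pct, which has reading=88.1.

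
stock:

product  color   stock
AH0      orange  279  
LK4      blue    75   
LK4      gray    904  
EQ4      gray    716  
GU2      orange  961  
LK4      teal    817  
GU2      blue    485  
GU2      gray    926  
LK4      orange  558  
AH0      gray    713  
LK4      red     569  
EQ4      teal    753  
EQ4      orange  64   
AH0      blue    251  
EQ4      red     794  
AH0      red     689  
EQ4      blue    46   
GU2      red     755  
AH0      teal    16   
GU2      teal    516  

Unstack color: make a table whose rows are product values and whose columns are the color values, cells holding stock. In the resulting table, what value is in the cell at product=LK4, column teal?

817

Wide layout: rows indexed by product, columns are the 5 distinct color values (orange, blue, gray, teal, red).
Cell (product=LK4, color=teal) draws from the long row where product=LK4 and color=teal, which has stock=817.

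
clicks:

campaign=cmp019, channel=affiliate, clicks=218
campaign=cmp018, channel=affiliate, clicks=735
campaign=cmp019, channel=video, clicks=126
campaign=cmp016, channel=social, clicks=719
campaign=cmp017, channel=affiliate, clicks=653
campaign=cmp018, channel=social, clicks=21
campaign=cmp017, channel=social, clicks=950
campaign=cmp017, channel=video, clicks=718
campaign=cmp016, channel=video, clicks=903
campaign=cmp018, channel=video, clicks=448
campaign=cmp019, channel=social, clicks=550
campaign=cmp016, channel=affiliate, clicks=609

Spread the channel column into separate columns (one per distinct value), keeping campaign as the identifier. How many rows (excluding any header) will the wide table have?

4 distinct campaign values → 4 rows.

4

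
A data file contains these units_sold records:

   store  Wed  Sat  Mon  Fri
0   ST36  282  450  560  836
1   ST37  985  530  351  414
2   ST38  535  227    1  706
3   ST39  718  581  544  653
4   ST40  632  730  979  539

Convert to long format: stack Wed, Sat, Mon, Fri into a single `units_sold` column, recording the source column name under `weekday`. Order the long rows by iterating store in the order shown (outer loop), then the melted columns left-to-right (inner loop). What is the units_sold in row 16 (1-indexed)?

653

20 rows total (5 × 4). Row 16: index ⌊(16-1)/4⌋ = 3 into store → ST39; (16-1) mod 4 = 3 into the melted columns → Fri.
So row 16 is (ST39, Fri, 653); units_sold = 653.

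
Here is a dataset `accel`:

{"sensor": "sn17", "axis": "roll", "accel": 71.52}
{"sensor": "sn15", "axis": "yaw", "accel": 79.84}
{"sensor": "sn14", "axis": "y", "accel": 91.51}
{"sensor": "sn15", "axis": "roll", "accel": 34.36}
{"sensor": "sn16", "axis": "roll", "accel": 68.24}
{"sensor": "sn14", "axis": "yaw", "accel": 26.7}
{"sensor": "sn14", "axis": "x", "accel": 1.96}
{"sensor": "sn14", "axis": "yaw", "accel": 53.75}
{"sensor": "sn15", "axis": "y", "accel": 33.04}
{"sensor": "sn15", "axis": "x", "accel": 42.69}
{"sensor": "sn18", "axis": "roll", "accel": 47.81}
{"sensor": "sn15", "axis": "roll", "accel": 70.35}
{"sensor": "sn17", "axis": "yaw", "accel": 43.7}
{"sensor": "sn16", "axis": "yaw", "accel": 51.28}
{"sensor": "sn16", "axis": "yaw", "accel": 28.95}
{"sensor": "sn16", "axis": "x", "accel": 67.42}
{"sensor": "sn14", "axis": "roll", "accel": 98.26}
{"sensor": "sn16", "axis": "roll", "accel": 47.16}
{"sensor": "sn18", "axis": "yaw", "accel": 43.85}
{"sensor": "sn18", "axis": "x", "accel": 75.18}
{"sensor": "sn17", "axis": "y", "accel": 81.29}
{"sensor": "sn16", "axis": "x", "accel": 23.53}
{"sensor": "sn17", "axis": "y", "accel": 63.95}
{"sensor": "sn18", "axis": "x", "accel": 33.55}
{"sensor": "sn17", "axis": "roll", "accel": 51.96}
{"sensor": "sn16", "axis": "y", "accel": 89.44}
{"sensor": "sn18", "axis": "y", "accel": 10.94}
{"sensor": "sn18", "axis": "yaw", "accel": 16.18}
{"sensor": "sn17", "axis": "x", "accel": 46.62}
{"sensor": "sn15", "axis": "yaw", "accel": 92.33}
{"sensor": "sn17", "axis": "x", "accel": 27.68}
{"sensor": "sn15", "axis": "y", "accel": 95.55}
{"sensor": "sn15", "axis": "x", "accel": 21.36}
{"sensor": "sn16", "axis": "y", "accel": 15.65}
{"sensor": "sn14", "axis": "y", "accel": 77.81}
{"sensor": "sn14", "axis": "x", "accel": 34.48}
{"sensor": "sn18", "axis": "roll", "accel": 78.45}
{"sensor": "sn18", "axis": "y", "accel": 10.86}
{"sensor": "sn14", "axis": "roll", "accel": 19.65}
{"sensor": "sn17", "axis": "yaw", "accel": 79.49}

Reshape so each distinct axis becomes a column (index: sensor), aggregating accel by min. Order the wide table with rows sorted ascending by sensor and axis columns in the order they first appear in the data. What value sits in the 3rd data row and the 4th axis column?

With rows sorted ascending by sensor, row 3 is sensor=sn16. axis columns in first-appearance order: roll, yaw, y, x; column 4 is x.
Long rows with sensor=sn16, axis=x: min(67.42, 23.53) = 23.53.

23.53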